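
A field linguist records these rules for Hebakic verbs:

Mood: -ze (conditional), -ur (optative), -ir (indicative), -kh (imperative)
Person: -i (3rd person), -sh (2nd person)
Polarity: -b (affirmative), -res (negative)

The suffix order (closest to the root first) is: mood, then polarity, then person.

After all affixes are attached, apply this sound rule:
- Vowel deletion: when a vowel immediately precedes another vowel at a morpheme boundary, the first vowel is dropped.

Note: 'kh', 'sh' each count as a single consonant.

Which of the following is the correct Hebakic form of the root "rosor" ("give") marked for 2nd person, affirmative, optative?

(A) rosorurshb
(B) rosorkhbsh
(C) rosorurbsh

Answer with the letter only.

C

Attach mood optative -ur → rosorur.
Attach polarity affirmative -b → rosorurb.
Attach person 2nd person -sh → rosorurbsh.
Vowel deletion: no change.
So the correct form is rosorurbsh, option (C).
(A) rosorurshb is wrong: it has the affixes in the wrong order.
(B) rosorkhbsh is wrong: it uses imperative instead of optative for mood.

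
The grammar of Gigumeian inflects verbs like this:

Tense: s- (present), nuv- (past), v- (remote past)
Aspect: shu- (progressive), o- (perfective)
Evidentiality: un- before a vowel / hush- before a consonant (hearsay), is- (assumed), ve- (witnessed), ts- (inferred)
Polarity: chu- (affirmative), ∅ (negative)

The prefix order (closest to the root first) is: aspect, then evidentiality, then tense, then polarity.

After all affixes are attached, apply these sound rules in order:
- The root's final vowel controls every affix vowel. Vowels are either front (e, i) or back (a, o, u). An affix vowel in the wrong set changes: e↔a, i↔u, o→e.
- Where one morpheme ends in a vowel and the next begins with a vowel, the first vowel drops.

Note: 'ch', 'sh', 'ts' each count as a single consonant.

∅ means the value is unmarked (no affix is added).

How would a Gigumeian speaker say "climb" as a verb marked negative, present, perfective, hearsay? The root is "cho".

sunocho

Attach aspect perfective o- → ocho.
Attach evidentiality hearsay un- (before vowel 'o') → unocho.
Attach tense present s- → sunocho.
polarity = negative: zero marking, form stays sunocho.
Vowel harmony: no change.
Vowel deletion: no change.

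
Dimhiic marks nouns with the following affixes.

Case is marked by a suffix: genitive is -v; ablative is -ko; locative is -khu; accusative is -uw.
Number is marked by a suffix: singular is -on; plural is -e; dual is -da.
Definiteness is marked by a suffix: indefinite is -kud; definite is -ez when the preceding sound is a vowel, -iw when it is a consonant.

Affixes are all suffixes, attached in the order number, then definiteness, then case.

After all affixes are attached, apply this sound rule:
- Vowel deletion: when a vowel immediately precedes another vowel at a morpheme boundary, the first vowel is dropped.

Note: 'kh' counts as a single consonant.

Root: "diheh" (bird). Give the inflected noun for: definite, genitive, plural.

Attach number plural -e → dihehe.
Attach definiteness definite -ez (after vowel 'e') → diheheez.
Attach case genitive -v → diheheezv.
Apply vowel deletion: diheheezv → dihehezv.

dihehezv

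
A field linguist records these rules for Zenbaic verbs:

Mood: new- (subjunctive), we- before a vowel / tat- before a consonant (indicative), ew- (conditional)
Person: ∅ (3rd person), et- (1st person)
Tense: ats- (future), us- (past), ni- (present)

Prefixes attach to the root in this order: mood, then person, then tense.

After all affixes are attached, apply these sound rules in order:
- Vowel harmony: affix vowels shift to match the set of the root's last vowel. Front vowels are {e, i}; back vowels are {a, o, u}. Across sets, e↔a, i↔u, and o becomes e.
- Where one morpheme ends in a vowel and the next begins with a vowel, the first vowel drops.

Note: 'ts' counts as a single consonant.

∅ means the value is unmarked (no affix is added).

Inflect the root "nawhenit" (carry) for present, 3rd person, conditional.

Attach mood conditional ew- → ewnawhenit.
person = 3rd person: zero marking, form stays ewnawhenit.
Attach tense present ni- → niewnawhenit.
Vowel harmony: no change.
Apply vowel deletion: niewnawhenit → newnawhenit.

newnawhenit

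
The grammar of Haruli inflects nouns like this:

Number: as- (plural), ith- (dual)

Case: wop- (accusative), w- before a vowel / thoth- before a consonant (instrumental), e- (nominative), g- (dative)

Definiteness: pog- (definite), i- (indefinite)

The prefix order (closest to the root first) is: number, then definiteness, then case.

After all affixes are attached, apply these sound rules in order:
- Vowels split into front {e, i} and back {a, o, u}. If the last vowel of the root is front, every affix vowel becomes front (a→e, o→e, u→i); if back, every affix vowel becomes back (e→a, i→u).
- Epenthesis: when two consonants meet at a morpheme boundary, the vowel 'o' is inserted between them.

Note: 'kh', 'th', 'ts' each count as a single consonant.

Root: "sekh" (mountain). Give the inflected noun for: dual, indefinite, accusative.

Attach number dual ith- → ithsekh.
Attach definiteness indefinite i- → iithsekh.
Attach case accusative wop- → wopiithsekh.
Apply vowel harmony: wopiithsekh → wepiithsekh.
Apply epenthesis: wepiithsekh → wepiithosekh.

wepiithosekh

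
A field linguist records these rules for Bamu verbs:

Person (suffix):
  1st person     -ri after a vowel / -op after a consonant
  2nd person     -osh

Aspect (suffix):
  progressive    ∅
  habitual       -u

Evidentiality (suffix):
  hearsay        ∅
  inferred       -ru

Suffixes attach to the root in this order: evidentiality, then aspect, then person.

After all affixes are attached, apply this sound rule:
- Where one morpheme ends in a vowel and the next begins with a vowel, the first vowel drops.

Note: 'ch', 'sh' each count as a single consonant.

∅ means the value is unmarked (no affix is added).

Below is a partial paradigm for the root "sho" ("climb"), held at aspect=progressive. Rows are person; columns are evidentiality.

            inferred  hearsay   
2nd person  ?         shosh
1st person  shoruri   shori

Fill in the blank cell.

Attach evidentiality inferred -ru → shoru.
aspect = progressive: zero marking, form stays shoru.
Attach person 2nd person -osh → shoruosh.
Apply vowel deletion: shoruosh → shorosh.

shorosh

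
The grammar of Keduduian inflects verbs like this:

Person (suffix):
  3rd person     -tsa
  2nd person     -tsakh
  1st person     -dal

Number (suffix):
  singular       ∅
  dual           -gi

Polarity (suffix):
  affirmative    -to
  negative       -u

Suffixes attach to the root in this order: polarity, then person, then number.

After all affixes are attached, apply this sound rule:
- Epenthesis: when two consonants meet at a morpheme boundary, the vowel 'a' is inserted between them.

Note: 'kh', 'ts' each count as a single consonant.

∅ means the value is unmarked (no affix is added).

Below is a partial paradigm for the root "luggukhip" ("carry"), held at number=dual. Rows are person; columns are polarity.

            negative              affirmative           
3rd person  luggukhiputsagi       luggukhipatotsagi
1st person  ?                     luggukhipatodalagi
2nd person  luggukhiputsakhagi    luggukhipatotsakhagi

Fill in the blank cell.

luggukhipudalagi

Attach polarity negative -u → luggukhipu.
Attach person 1st person -dal → luggukhipudal.
Attach number dual -gi → luggukhipudalgi.
Apply epenthesis: luggukhipudalgi → luggukhipudalagi.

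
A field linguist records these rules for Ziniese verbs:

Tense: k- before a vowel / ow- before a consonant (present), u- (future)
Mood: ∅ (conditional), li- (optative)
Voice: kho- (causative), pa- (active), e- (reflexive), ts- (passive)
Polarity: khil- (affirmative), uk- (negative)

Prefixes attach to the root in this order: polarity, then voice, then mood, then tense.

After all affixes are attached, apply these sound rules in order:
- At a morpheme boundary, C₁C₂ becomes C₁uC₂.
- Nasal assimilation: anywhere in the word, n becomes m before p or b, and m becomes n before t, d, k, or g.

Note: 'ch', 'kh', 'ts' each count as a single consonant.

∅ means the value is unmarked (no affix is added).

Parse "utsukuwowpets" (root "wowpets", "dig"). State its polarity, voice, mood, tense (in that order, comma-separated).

Segment: u-ts-uk-wowpets.
polarity: uk- → negative.
voice: ts- → passive.
mood: ∅ → conditional.
tense: u- → future.

negative, passive, conditional, future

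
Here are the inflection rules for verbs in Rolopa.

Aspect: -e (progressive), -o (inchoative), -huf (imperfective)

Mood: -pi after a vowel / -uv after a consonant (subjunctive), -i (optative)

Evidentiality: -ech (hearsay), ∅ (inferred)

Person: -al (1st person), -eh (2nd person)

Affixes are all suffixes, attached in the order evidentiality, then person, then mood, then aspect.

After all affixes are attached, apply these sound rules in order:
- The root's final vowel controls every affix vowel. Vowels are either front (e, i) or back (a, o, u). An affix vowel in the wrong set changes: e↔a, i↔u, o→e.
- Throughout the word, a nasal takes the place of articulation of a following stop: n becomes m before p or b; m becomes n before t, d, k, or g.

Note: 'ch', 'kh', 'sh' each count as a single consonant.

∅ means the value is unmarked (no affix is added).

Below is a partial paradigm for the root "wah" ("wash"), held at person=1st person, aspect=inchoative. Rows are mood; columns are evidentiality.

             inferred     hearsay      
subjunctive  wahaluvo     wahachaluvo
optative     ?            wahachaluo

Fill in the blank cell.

wahaluo

evidentiality = inferred: zero marking, form stays wah.
Attach person 1st person -al → wahal.
Attach mood optative -i → wahali.
Attach aspect inchoative -o → wahalio.
Apply vowel harmony: wahalio → wahaluo.
Nasal assimilation: no change.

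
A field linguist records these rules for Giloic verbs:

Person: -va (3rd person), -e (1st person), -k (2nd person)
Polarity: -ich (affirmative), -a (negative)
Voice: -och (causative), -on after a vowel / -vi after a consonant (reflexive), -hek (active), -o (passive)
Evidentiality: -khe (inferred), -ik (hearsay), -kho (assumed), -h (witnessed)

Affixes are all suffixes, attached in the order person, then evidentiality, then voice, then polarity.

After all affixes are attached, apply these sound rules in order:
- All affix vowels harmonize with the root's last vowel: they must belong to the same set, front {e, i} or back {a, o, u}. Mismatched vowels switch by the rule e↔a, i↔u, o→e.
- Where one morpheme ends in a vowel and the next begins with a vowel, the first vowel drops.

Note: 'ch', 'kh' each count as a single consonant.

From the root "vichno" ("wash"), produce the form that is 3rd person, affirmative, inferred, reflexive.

vichnovakhonuch

Attach person 3rd person -va → vichnova.
Attach evidentiality inferred -khe → vichnovakhe.
Attach voice reflexive -on (after vowel 'e') → vichnovakheon.
Attach polarity affirmative -ich → vichnovakheonich.
Apply vowel harmony: vichnovakheonich → vichnovakhaonuch.
Apply vowel deletion: vichnovakhaonuch → vichnovakhonuch.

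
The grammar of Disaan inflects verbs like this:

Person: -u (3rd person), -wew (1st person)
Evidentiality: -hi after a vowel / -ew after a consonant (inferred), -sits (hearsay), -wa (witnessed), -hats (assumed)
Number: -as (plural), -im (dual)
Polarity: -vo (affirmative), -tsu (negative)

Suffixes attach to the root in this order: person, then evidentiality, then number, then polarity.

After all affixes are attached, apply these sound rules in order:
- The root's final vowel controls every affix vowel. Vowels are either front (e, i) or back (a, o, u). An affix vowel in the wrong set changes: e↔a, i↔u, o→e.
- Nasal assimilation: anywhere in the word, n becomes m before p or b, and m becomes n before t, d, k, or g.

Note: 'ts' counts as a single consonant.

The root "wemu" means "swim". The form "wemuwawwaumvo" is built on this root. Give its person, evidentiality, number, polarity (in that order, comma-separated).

Segment: wemu-wew-wa-im-vo.
person: -wew → 1st person.
evidentiality: -wa → witnessed.
number: -im → dual.
polarity: -vo → affirmative.

1st person, witnessed, dual, affirmative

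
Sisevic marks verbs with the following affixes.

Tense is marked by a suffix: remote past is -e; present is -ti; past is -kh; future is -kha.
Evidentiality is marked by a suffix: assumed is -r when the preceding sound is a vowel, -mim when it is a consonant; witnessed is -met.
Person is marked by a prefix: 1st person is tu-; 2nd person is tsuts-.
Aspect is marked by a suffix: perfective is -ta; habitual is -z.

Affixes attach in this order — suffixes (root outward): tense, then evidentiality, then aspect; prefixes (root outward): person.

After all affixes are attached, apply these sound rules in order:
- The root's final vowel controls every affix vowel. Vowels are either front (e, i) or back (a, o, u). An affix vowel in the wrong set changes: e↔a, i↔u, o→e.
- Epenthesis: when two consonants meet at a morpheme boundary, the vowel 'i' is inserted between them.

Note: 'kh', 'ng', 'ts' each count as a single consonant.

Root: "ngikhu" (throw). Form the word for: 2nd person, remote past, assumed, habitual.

tsutsingikhuariz

Attach tense remote past -e → ngikhue.
Attach evidentiality assumed -r (after vowel 'e') → ngikhuer.
Attach person 2nd person tsuts- → tsutsngikhuer.
Attach aspect habitual -z → tsutsngikhuerz.
Apply vowel harmony: tsutsngikhuerz → tsutsngikhuarz.
Apply epenthesis: tsutsngikhuarz → tsutsingikhuariz.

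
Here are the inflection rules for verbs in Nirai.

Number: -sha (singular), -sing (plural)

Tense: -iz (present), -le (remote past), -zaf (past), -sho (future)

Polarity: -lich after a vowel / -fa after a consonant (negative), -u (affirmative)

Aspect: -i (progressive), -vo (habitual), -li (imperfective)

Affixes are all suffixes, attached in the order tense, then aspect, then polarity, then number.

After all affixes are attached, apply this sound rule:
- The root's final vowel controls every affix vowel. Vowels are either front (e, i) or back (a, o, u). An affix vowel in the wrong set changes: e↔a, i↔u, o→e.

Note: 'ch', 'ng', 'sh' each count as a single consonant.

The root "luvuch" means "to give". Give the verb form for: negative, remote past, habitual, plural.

Attach tense remote past -le → luvuchle.
Attach aspect habitual -vo → luvuchlevo.
Attach polarity negative -lich (after vowel 'o') → luvuchlevolich.
Attach number plural -sing → luvuchlevolichsing.
Apply vowel harmony: luvuchlevolichsing → luvuchlavoluchsung.

luvuchlavoluchsung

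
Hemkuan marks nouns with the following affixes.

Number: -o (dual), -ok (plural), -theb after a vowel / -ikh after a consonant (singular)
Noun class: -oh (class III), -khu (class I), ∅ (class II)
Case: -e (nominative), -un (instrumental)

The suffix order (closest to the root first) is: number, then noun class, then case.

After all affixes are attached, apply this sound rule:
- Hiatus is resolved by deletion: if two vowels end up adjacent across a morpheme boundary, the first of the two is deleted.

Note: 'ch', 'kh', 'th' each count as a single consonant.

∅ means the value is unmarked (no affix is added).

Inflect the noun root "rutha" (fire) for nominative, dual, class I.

Attach number dual -o → ruthao.
Attach noun class class I -khu → ruthaokhu.
Attach case nominative -e → ruthaokhue.
Apply vowel deletion: ruthaokhue → ruthokhe.

ruthokhe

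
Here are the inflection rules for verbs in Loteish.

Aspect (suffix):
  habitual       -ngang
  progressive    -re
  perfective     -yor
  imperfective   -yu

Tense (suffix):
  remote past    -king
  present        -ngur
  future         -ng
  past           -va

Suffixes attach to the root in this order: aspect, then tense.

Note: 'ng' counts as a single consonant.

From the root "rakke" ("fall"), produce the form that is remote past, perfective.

Attach aspect perfective -yor → rakkeyor.
Attach tense remote past -king → rakkeyorking.

rakkeyorking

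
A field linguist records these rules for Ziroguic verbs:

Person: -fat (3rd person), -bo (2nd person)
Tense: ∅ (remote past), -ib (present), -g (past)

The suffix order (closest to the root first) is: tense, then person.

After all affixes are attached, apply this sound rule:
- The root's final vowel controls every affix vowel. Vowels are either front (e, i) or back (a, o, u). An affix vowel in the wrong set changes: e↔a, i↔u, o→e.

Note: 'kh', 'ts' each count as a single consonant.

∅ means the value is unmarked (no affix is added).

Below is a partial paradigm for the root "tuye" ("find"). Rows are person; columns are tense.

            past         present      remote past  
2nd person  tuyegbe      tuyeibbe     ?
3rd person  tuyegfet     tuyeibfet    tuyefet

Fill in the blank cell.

tense = remote past: zero marking, form stays tuye.
Attach person 2nd person -bo → tuyebo.
Apply vowel harmony: tuyebo → tuyebe.

tuyebe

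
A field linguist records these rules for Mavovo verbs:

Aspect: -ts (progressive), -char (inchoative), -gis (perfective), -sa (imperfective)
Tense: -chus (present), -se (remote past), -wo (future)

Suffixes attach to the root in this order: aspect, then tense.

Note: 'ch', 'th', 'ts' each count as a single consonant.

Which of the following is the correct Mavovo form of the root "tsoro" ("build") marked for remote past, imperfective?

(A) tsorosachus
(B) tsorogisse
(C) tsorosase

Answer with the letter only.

C

Attach aspect imperfective -sa → tsorosa.
Attach tense remote past -se → tsorosase.
So the correct form is tsorosase, option (C).
(B) tsorogisse is wrong: it uses perfective instead of imperfective for aspect.
(A) tsorosachus is wrong: it uses present instead of remote past for tense.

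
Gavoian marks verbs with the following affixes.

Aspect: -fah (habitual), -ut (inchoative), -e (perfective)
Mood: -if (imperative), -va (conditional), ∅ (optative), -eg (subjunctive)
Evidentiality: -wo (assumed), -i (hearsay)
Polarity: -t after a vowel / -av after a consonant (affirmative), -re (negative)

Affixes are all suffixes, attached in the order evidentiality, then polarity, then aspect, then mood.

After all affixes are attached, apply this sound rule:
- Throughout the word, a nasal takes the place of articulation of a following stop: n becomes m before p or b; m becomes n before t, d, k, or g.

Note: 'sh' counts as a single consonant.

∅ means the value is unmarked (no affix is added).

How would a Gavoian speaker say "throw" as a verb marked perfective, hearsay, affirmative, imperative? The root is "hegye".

Attach evidentiality hearsay -i → hegyei.
Attach polarity affirmative -t (after vowel 'i') → hegyeit.
Attach aspect perfective -e → hegyeite.
Attach mood imperative -if → hegyeiteif.
Nasal assimilation: no change.

hegyeiteif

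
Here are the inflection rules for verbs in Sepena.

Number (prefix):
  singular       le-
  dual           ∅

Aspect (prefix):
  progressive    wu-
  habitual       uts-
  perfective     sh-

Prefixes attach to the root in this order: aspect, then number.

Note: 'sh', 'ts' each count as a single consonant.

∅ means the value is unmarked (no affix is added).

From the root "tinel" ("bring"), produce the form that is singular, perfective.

Attach aspect perfective sh- → shtinel.
Attach number singular le- → leshtinel.

leshtinel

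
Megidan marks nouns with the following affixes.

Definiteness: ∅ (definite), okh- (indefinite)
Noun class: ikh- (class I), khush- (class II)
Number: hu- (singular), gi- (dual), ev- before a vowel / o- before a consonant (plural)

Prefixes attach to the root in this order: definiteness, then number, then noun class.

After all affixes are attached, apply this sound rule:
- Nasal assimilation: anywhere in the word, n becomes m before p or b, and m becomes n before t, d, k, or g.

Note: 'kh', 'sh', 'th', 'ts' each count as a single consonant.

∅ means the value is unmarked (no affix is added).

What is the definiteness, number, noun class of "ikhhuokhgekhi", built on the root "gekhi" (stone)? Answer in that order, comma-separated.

Segment: ikh-hu-okh-gekhi.
definiteness: okh- → indefinite.
number: hu- → singular.
noun class: ikh- → class I.

indefinite, singular, class I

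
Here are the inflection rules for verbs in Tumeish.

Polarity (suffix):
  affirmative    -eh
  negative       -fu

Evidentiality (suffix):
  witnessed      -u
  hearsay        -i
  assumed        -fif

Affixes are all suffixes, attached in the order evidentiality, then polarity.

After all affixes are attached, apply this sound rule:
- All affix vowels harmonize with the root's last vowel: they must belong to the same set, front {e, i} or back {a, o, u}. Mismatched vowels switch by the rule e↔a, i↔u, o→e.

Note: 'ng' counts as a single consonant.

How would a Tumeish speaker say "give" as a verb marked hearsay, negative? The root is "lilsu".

Attach evidentiality hearsay -i → lilsui.
Attach polarity negative -fu → lilsuifu.
Apply vowel harmony: lilsuifu → lilsuufu.

lilsuufu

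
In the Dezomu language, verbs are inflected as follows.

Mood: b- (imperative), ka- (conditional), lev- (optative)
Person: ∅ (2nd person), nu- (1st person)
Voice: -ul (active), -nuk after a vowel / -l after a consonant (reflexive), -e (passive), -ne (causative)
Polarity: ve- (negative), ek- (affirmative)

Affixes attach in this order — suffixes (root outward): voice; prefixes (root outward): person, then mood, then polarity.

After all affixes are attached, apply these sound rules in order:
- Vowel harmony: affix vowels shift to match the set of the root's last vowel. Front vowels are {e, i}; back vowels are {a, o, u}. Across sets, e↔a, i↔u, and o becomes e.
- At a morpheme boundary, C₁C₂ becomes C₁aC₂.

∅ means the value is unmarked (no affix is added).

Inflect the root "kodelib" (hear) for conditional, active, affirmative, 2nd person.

person = 2nd person: zero marking, form stays kodelib.
Attach voice active -ul → kodelibul.
Attach mood conditional ka- → kakodelibul.
Attach polarity affirmative ek- → ekkakodelibul.
Apply vowel harmony: ekkakodelibul → ekkekodelibil.
Apply epenthesis: ekkekodelibil → ekakekodelibil.

ekakekodelibil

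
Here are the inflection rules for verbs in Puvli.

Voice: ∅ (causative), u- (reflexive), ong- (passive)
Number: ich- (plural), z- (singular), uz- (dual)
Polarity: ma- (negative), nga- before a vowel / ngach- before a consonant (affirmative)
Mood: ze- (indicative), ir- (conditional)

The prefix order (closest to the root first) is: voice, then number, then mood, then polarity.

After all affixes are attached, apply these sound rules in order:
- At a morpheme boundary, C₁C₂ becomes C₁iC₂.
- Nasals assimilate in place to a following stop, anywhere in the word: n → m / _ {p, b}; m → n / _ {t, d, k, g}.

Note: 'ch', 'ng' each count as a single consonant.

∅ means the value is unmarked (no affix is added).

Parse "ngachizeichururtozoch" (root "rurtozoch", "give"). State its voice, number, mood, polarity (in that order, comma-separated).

reflexive, plural, indicative, affirmative

Segment: ngach-ze-ich-u-rurtozoch.
voice: u- → reflexive.
number: ich- → plural.
mood: ze- → indicative.
polarity: nga/ngach- → affirmative.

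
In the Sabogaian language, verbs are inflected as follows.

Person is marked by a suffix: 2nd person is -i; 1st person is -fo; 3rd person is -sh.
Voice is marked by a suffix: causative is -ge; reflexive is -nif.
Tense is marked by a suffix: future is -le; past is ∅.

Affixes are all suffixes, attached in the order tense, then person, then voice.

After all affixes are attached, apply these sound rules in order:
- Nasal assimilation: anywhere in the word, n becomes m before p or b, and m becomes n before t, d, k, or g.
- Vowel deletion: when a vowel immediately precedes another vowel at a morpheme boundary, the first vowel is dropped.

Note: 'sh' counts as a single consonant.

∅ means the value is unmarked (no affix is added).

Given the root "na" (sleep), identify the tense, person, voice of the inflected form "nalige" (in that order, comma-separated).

future, 2nd person, causative

Segment: na-le-i-ge.
tense: -le → future.
person: -i → 2nd person.
voice: -ge → causative.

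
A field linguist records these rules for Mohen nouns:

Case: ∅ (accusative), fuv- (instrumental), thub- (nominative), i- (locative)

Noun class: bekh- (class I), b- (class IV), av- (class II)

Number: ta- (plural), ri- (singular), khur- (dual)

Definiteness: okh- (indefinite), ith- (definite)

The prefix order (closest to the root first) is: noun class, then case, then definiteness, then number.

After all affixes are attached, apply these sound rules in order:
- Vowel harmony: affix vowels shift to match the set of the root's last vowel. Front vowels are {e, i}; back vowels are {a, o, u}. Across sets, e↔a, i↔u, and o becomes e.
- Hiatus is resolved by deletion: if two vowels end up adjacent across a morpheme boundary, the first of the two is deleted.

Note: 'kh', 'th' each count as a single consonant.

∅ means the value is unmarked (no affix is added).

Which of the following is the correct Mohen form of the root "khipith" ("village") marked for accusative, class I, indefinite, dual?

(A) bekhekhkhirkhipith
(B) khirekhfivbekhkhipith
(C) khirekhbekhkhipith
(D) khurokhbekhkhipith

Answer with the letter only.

Attach noun class class I bekh- → bekhkhipith.
case = accusative: zero marking, form stays bekhkhipith.
Attach definiteness indefinite okh- → okhbekhkhipith.
Attach number dual khur- → khurokhbekhkhipith.
Apply vowel harmony: khurokhbekhkhipith → khirekhbekhkhipith.
Vowel deletion: no change.
So the correct form is khirekhbekhkhipith, option (C).
(A) bekhekhkhirkhipith is wrong: it has the affixes in the wrong order.
(D) khurokhbekhkhipith is wrong: it fails to apply the sound rule(s).
(B) khirekhfivbekhkhipith is wrong: it uses instrumental instead of accusative for case.

C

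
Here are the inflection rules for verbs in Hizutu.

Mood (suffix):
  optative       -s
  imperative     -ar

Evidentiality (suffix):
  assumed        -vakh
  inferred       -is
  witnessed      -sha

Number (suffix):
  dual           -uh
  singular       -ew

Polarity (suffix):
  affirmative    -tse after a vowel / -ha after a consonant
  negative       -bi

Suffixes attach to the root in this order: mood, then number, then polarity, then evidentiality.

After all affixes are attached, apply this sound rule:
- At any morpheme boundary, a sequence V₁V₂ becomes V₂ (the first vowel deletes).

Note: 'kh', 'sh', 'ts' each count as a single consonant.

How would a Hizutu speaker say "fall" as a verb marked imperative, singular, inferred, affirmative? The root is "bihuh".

bihuharewhis

Attach mood imperative -ar → bihuhar.
Attach number singular -ew → bihuharew.
Attach polarity affirmative -ha (after consonant 'w') → bihuharewha.
Attach evidentiality inferred -is → bihuharewhais.
Apply vowel deletion: bihuharewhais → bihuharewhis.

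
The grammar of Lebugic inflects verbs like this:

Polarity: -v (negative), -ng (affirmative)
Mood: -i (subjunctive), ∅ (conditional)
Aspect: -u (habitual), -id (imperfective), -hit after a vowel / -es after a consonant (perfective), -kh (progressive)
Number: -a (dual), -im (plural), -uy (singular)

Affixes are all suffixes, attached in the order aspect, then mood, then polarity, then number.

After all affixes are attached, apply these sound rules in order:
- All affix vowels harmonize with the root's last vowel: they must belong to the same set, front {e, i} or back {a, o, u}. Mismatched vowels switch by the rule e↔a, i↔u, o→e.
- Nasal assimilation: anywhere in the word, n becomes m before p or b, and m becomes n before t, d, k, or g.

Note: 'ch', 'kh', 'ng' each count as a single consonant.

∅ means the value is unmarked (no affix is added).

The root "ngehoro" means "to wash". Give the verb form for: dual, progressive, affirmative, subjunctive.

ngehorokhunga

Attach aspect progressive -kh → ngehorokh.
Attach mood subjunctive -i → ngehorokhi.
Attach polarity affirmative -ng → ngehorokhing.
Attach number dual -a → ngehorokhinga.
Apply vowel harmony: ngehorokhinga → ngehorokhunga.
Nasal assimilation: no change.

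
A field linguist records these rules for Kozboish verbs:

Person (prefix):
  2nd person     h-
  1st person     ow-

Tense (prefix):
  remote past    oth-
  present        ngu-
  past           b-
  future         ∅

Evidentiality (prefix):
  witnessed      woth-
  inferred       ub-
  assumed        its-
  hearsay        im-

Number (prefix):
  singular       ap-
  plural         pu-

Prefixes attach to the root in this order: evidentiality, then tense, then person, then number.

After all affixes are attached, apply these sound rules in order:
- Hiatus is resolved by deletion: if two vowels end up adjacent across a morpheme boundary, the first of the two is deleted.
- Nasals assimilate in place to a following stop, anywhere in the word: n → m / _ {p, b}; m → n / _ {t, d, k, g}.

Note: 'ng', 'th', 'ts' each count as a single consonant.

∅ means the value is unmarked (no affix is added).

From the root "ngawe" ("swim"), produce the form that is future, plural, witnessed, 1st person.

Attach evidentiality witnessed woth- → wothngawe.
tense = future: zero marking, form stays wothngawe.
Attach person 1st person ow- → owwothngawe.
Attach number plural pu- → puowwothngawe.
Apply vowel deletion: puowwothngawe → powwothngawe.
Nasal assimilation: no change.

powwothngawe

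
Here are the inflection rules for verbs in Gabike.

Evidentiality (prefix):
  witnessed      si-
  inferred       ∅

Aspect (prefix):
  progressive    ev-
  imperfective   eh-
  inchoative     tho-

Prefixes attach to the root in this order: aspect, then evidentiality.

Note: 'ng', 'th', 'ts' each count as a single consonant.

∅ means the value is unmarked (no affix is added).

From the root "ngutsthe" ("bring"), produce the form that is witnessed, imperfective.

Attach aspect imperfective eh- → ehngutsthe.
Attach evidentiality witnessed si- → siehngutsthe.

siehngutsthe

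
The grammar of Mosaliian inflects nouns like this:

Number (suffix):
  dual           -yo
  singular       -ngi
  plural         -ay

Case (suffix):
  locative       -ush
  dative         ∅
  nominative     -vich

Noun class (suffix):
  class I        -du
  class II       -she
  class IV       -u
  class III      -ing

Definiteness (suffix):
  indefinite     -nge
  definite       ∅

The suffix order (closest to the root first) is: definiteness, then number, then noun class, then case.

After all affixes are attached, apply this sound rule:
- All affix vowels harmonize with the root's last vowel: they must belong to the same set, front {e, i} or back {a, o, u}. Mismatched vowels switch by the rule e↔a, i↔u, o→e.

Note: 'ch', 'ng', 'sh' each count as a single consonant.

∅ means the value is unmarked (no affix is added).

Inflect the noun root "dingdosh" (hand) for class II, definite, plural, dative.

definiteness = definite: zero marking, form stays dingdosh.
Attach number plural -ay → dingdoshay.
Attach noun class class II -she → dingdoshayshe.
case = dative: zero marking, form stays dingdoshayshe.
Apply vowel harmony: dingdoshayshe → dingdoshaysha.

dingdoshaysha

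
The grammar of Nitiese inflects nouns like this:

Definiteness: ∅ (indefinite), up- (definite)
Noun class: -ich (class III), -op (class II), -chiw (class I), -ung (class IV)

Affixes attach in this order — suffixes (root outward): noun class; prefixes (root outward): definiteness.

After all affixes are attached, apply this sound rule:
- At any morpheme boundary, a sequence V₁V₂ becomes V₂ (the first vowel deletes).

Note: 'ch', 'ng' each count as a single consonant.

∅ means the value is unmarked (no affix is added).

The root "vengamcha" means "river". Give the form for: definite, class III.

upvengamchich

Attach noun class class III -ich → vengamchaich.
Attach definiteness definite up- → upvengamchaich.
Apply vowel deletion: upvengamchaich → upvengamchich.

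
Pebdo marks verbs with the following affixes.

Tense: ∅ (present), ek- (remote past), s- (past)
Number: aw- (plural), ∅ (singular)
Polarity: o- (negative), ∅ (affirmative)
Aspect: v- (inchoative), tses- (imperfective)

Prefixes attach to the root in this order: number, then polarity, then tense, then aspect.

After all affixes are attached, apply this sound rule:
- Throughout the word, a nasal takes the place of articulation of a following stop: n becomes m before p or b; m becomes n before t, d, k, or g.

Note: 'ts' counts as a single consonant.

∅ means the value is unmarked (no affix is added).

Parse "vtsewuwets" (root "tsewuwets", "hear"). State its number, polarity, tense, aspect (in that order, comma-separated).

singular, affirmative, present, inchoative

Segment: v-tsewuwets.
number: ∅ → singular.
polarity: ∅ → affirmative.
tense: ∅ → present.
aspect: v- → inchoative.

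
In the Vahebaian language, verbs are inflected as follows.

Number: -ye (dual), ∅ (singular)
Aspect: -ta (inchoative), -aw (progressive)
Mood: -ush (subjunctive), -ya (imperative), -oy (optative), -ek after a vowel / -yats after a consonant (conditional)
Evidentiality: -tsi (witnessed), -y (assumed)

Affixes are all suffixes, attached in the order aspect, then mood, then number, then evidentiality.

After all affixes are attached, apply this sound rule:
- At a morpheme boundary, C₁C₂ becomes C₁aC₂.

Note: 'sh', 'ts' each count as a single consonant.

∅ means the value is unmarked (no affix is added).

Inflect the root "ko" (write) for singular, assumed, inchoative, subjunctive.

Attach aspect inchoative -ta → kota.
Attach mood subjunctive -ush → kotaush.
number = singular: zero marking, form stays kotaush.
Attach evidentiality assumed -y → kotaushy.
Apply epenthesis: kotaushy → kotaushay.

kotaushay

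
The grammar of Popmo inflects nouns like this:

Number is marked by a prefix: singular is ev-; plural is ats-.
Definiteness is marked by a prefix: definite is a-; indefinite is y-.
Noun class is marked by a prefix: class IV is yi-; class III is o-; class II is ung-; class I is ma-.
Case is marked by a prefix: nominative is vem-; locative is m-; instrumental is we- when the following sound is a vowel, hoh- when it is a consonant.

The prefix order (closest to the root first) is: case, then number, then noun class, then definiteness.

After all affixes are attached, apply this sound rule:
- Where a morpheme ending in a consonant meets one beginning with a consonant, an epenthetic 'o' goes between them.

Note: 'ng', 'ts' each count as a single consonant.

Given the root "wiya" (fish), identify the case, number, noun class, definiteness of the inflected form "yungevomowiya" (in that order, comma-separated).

Segment: y-ung-ev-m-wiya.
case: m- → locative.
number: ev- → singular.
noun class: ung- → class II.
definiteness: y- → indefinite.

locative, singular, class II, indefinite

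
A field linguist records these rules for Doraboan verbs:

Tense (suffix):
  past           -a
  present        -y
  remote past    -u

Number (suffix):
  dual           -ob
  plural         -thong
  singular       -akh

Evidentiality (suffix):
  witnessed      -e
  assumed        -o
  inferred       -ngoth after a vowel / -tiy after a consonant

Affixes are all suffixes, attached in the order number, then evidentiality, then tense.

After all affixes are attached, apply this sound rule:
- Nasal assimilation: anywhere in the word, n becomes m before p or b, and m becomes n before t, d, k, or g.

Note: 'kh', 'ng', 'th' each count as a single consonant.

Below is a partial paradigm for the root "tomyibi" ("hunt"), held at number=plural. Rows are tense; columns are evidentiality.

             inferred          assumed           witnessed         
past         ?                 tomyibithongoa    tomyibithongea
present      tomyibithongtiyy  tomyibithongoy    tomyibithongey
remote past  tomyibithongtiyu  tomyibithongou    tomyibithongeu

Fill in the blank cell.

Attach number plural -thong → tomyibithong.
Attach evidentiality inferred -tiy (after consonant 'ng') → tomyibithongtiy.
Attach tense past -a → tomyibithongtiya.
Nasal assimilation: no change.

tomyibithongtiya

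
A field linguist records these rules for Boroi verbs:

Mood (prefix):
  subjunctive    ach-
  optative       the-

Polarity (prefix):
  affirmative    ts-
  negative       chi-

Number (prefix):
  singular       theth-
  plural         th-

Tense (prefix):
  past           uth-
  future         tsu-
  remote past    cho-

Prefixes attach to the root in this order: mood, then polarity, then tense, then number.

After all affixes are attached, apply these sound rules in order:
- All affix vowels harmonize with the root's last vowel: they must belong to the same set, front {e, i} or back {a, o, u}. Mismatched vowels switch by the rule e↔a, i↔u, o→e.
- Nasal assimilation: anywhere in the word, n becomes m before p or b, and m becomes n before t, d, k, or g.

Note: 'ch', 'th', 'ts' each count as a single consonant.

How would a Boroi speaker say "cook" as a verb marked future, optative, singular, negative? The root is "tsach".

thathtsuchuthatsach

Attach mood optative the- → thetsach.
Attach polarity negative chi- → chithetsach.
Attach tense future tsu- → tsuchithetsach.
Attach number singular theth- → thethtsuchithetsach.
Apply vowel harmony: thethtsuchithetsach → thathtsuchuthatsach.
Nasal assimilation: no change.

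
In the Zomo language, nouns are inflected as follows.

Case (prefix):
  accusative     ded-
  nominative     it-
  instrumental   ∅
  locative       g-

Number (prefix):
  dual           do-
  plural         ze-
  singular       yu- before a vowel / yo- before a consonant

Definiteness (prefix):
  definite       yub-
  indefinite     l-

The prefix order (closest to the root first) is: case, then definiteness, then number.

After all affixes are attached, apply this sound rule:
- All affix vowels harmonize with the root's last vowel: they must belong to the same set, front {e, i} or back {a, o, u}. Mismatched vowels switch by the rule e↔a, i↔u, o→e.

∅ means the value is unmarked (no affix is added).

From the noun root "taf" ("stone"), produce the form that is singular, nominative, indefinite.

Attach case nominative it- → ittaf.
Attach definiteness indefinite l- → littaf.
Attach number singular yo- (before consonant 'l') → yolittaf.
Apply vowel harmony: yolittaf → yoluttaf.

yoluttaf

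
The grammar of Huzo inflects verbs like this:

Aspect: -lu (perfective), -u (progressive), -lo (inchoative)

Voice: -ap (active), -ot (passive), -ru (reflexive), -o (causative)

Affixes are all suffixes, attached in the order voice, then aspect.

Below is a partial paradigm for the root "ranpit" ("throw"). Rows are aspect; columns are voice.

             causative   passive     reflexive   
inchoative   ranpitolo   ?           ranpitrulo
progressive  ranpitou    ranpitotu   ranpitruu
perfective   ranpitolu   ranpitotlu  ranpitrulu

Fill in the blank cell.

Attach voice passive -ot → ranpitot.
Attach aspect inchoative -lo → ranpitotlo.

ranpitotlo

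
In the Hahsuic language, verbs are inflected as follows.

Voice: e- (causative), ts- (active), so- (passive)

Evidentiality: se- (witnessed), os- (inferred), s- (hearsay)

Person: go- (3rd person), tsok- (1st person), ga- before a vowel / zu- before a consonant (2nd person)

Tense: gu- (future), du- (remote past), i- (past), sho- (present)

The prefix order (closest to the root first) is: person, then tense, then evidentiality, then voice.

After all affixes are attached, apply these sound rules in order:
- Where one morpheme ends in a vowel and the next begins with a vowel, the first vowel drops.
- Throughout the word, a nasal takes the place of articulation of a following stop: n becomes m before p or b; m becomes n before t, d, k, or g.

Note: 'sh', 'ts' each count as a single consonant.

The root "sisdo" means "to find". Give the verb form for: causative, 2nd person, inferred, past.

osizusisdo

Attach person 2nd person zu- (before consonant 's') → zusisdo.
Attach tense past i- → izusisdo.
Attach evidentiality inferred os- → osizusisdo.
Attach voice causative e- → eosizusisdo.
Apply vowel deletion: eosizusisdo → osizusisdo.
Nasal assimilation: no change.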